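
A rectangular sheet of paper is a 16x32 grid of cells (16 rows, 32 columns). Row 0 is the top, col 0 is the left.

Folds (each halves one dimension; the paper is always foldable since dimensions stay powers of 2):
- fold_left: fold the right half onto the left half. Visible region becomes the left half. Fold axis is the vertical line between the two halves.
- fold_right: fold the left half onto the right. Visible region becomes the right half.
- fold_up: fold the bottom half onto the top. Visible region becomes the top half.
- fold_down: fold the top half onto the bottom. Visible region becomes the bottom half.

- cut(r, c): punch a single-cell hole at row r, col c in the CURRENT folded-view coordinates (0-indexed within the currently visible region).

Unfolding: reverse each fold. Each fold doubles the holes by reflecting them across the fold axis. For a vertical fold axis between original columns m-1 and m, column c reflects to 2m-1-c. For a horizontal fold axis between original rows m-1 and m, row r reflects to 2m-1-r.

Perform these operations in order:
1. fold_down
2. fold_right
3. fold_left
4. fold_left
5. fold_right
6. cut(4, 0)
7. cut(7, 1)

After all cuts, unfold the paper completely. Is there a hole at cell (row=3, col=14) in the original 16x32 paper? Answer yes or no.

Op 1 fold_down: fold axis h@8; visible region now rows[8,16) x cols[0,32) = 8x32
Op 2 fold_right: fold axis v@16; visible region now rows[8,16) x cols[16,32) = 8x16
Op 3 fold_left: fold axis v@24; visible region now rows[8,16) x cols[16,24) = 8x8
Op 4 fold_left: fold axis v@20; visible region now rows[8,16) x cols[16,20) = 8x4
Op 5 fold_right: fold axis v@18; visible region now rows[8,16) x cols[18,20) = 8x2
Op 6 cut(4, 0): punch at orig (12,18); cuts so far [(12, 18)]; region rows[8,16) x cols[18,20) = 8x2
Op 7 cut(7, 1): punch at orig (15,19); cuts so far [(12, 18), (15, 19)]; region rows[8,16) x cols[18,20) = 8x2
Unfold 1 (reflect across v@18): 4 holes -> [(12, 17), (12, 18), (15, 16), (15, 19)]
Unfold 2 (reflect across v@20): 8 holes -> [(12, 17), (12, 18), (12, 21), (12, 22), (15, 16), (15, 19), (15, 20), (15, 23)]
Unfold 3 (reflect across v@24): 16 holes -> [(12, 17), (12, 18), (12, 21), (12, 22), (12, 25), (12, 26), (12, 29), (12, 30), (15, 16), (15, 19), (15, 20), (15, 23), (15, 24), (15, 27), (15, 28), (15, 31)]
Unfold 4 (reflect across v@16): 32 holes -> [(12, 1), (12, 2), (12, 5), (12, 6), (12, 9), (12, 10), (12, 13), (12, 14), (12, 17), (12, 18), (12, 21), (12, 22), (12, 25), (12, 26), (12, 29), (12, 30), (15, 0), (15, 3), (15, 4), (15, 7), (15, 8), (15, 11), (15, 12), (15, 15), (15, 16), (15, 19), (15, 20), (15, 23), (15, 24), (15, 27), (15, 28), (15, 31)]
Unfold 5 (reflect across h@8): 64 holes -> [(0, 0), (0, 3), (0, 4), (0, 7), (0, 8), (0, 11), (0, 12), (0, 15), (0, 16), (0, 19), (0, 20), (0, 23), (0, 24), (0, 27), (0, 28), (0, 31), (3, 1), (3, 2), (3, 5), (3, 6), (3, 9), (3, 10), (3, 13), (3, 14), (3, 17), (3, 18), (3, 21), (3, 22), (3, 25), (3, 26), (3, 29), (3, 30), (12, 1), (12, 2), (12, 5), (12, 6), (12, 9), (12, 10), (12, 13), (12, 14), (12, 17), (12, 18), (12, 21), (12, 22), (12, 25), (12, 26), (12, 29), (12, 30), (15, 0), (15, 3), (15, 4), (15, 7), (15, 8), (15, 11), (15, 12), (15, 15), (15, 16), (15, 19), (15, 20), (15, 23), (15, 24), (15, 27), (15, 28), (15, 31)]
Holes: [(0, 0), (0, 3), (0, 4), (0, 7), (0, 8), (0, 11), (0, 12), (0, 15), (0, 16), (0, 19), (0, 20), (0, 23), (0, 24), (0, 27), (0, 28), (0, 31), (3, 1), (3, 2), (3, 5), (3, 6), (3, 9), (3, 10), (3, 13), (3, 14), (3, 17), (3, 18), (3, 21), (3, 22), (3, 25), (3, 26), (3, 29), (3, 30), (12, 1), (12, 2), (12, 5), (12, 6), (12, 9), (12, 10), (12, 13), (12, 14), (12, 17), (12, 18), (12, 21), (12, 22), (12, 25), (12, 26), (12, 29), (12, 30), (15, 0), (15, 3), (15, 4), (15, 7), (15, 8), (15, 11), (15, 12), (15, 15), (15, 16), (15, 19), (15, 20), (15, 23), (15, 24), (15, 27), (15, 28), (15, 31)]

Answer: yes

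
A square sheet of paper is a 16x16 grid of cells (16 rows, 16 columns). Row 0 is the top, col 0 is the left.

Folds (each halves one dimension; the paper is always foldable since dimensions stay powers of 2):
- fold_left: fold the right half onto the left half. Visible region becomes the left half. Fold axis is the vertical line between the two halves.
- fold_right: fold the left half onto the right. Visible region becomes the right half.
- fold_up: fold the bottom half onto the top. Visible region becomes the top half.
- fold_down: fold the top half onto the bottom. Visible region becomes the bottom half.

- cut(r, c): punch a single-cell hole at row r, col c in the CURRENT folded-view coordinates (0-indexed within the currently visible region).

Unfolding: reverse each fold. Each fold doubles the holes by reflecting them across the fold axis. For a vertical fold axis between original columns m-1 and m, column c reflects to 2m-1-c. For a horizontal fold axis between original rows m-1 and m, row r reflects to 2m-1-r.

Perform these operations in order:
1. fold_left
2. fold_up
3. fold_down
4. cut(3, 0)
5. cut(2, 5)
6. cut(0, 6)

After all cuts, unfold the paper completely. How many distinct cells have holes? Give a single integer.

Op 1 fold_left: fold axis v@8; visible region now rows[0,16) x cols[0,8) = 16x8
Op 2 fold_up: fold axis h@8; visible region now rows[0,8) x cols[0,8) = 8x8
Op 3 fold_down: fold axis h@4; visible region now rows[4,8) x cols[0,8) = 4x8
Op 4 cut(3, 0): punch at orig (7,0); cuts so far [(7, 0)]; region rows[4,8) x cols[0,8) = 4x8
Op 5 cut(2, 5): punch at orig (6,5); cuts so far [(6, 5), (7, 0)]; region rows[4,8) x cols[0,8) = 4x8
Op 6 cut(0, 6): punch at orig (4,6); cuts so far [(4, 6), (6, 5), (7, 0)]; region rows[4,8) x cols[0,8) = 4x8
Unfold 1 (reflect across h@4): 6 holes -> [(0, 0), (1, 5), (3, 6), (4, 6), (6, 5), (7, 0)]
Unfold 2 (reflect across h@8): 12 holes -> [(0, 0), (1, 5), (3, 6), (4, 6), (6, 5), (7, 0), (8, 0), (9, 5), (11, 6), (12, 6), (14, 5), (15, 0)]
Unfold 3 (reflect across v@8): 24 holes -> [(0, 0), (0, 15), (1, 5), (1, 10), (3, 6), (3, 9), (4, 6), (4, 9), (6, 5), (6, 10), (7, 0), (7, 15), (8, 0), (8, 15), (9, 5), (9, 10), (11, 6), (11, 9), (12, 6), (12, 9), (14, 5), (14, 10), (15, 0), (15, 15)]

Answer: 24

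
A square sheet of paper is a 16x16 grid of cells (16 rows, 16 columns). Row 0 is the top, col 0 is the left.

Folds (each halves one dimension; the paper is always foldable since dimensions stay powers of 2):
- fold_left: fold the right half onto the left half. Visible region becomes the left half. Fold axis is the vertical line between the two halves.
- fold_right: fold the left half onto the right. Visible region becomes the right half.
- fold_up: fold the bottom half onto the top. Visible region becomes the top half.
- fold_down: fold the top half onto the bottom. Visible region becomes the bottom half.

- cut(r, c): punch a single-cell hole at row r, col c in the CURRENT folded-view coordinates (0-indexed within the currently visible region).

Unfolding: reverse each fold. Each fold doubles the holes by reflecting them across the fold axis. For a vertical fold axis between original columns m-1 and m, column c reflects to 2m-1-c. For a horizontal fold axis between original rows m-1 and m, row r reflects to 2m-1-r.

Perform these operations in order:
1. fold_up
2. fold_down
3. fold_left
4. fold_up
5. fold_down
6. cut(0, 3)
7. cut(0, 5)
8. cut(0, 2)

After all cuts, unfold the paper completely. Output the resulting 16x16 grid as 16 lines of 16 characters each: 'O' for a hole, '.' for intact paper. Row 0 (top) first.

Op 1 fold_up: fold axis h@8; visible region now rows[0,8) x cols[0,16) = 8x16
Op 2 fold_down: fold axis h@4; visible region now rows[4,8) x cols[0,16) = 4x16
Op 3 fold_left: fold axis v@8; visible region now rows[4,8) x cols[0,8) = 4x8
Op 4 fold_up: fold axis h@6; visible region now rows[4,6) x cols[0,8) = 2x8
Op 5 fold_down: fold axis h@5; visible region now rows[5,6) x cols[0,8) = 1x8
Op 6 cut(0, 3): punch at orig (5,3); cuts so far [(5, 3)]; region rows[5,6) x cols[0,8) = 1x8
Op 7 cut(0, 5): punch at orig (5,5); cuts so far [(5, 3), (5, 5)]; region rows[5,6) x cols[0,8) = 1x8
Op 8 cut(0, 2): punch at orig (5,2); cuts so far [(5, 2), (5, 3), (5, 5)]; region rows[5,6) x cols[0,8) = 1x8
Unfold 1 (reflect across h@5): 6 holes -> [(4, 2), (4, 3), (4, 5), (5, 2), (5, 3), (5, 5)]
Unfold 2 (reflect across h@6): 12 holes -> [(4, 2), (4, 3), (4, 5), (5, 2), (5, 3), (5, 5), (6, 2), (6, 3), (6, 5), (7, 2), (7, 3), (7, 5)]
Unfold 3 (reflect across v@8): 24 holes -> [(4, 2), (4, 3), (4, 5), (4, 10), (4, 12), (4, 13), (5, 2), (5, 3), (5, 5), (5, 10), (5, 12), (5, 13), (6, 2), (6, 3), (6, 5), (6, 10), (6, 12), (6, 13), (7, 2), (7, 3), (7, 5), (7, 10), (7, 12), (7, 13)]
Unfold 4 (reflect across h@4): 48 holes -> [(0, 2), (0, 3), (0, 5), (0, 10), (0, 12), (0, 13), (1, 2), (1, 3), (1, 5), (1, 10), (1, 12), (1, 13), (2, 2), (2, 3), (2, 5), (2, 10), (2, 12), (2, 13), (3, 2), (3, 3), (3, 5), (3, 10), (3, 12), (3, 13), (4, 2), (4, 3), (4, 5), (4, 10), (4, 12), (4, 13), (5, 2), (5, 3), (5, 5), (5, 10), (5, 12), (5, 13), (6, 2), (6, 3), (6, 5), (6, 10), (6, 12), (6, 13), (7, 2), (7, 3), (7, 5), (7, 10), (7, 12), (7, 13)]
Unfold 5 (reflect across h@8): 96 holes -> [(0, 2), (0, 3), (0, 5), (0, 10), (0, 12), (0, 13), (1, 2), (1, 3), (1, 5), (1, 10), (1, 12), (1, 13), (2, 2), (2, 3), (2, 5), (2, 10), (2, 12), (2, 13), (3, 2), (3, 3), (3, 5), (3, 10), (3, 12), (3, 13), (4, 2), (4, 3), (4, 5), (4, 10), (4, 12), (4, 13), (5, 2), (5, 3), (5, 5), (5, 10), (5, 12), (5, 13), (6, 2), (6, 3), (6, 5), (6, 10), (6, 12), (6, 13), (7, 2), (7, 3), (7, 5), (7, 10), (7, 12), (7, 13), (8, 2), (8, 3), (8, 5), (8, 10), (8, 12), (8, 13), (9, 2), (9, 3), (9, 5), (9, 10), (9, 12), (9, 13), (10, 2), (10, 3), (10, 5), (10, 10), (10, 12), (10, 13), (11, 2), (11, 3), (11, 5), (11, 10), (11, 12), (11, 13), (12, 2), (12, 3), (12, 5), (12, 10), (12, 12), (12, 13), (13, 2), (13, 3), (13, 5), (13, 10), (13, 12), (13, 13), (14, 2), (14, 3), (14, 5), (14, 10), (14, 12), (14, 13), (15, 2), (15, 3), (15, 5), (15, 10), (15, 12), (15, 13)]

Answer: ..OO.O....O.OO..
..OO.O....O.OO..
..OO.O....O.OO..
..OO.O....O.OO..
..OO.O....O.OO..
..OO.O....O.OO..
..OO.O....O.OO..
..OO.O....O.OO..
..OO.O....O.OO..
..OO.O....O.OO..
..OO.O....O.OO..
..OO.O....O.OO..
..OO.O....O.OO..
..OO.O....O.OO..
..OO.O....O.OO..
..OO.O....O.OO..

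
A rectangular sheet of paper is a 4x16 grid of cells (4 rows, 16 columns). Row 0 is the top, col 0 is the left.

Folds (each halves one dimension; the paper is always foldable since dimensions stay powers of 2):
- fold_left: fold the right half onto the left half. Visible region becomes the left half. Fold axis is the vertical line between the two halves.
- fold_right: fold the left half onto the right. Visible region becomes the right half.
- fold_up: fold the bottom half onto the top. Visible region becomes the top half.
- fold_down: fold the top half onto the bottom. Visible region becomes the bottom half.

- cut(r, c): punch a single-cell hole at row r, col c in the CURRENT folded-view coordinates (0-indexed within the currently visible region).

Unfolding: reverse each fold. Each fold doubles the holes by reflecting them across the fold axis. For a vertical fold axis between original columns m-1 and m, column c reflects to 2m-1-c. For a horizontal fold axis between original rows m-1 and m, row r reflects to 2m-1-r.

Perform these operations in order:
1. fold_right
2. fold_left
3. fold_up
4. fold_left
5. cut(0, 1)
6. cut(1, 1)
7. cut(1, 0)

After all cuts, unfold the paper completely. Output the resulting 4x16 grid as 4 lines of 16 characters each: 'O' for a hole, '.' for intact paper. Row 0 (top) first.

Op 1 fold_right: fold axis v@8; visible region now rows[0,4) x cols[8,16) = 4x8
Op 2 fold_left: fold axis v@12; visible region now rows[0,4) x cols[8,12) = 4x4
Op 3 fold_up: fold axis h@2; visible region now rows[0,2) x cols[8,12) = 2x4
Op 4 fold_left: fold axis v@10; visible region now rows[0,2) x cols[8,10) = 2x2
Op 5 cut(0, 1): punch at orig (0,9); cuts so far [(0, 9)]; region rows[0,2) x cols[8,10) = 2x2
Op 6 cut(1, 1): punch at orig (1,9); cuts so far [(0, 9), (1, 9)]; region rows[0,2) x cols[8,10) = 2x2
Op 7 cut(1, 0): punch at orig (1,8); cuts so far [(0, 9), (1, 8), (1, 9)]; region rows[0,2) x cols[8,10) = 2x2
Unfold 1 (reflect across v@10): 6 holes -> [(0, 9), (0, 10), (1, 8), (1, 9), (1, 10), (1, 11)]
Unfold 2 (reflect across h@2): 12 holes -> [(0, 9), (0, 10), (1, 8), (1, 9), (1, 10), (1, 11), (2, 8), (2, 9), (2, 10), (2, 11), (3, 9), (3, 10)]
Unfold 3 (reflect across v@12): 24 holes -> [(0, 9), (0, 10), (0, 13), (0, 14), (1, 8), (1, 9), (1, 10), (1, 11), (1, 12), (1, 13), (1, 14), (1, 15), (2, 8), (2, 9), (2, 10), (2, 11), (2, 12), (2, 13), (2, 14), (2, 15), (3, 9), (3, 10), (3, 13), (3, 14)]
Unfold 4 (reflect across v@8): 48 holes -> [(0, 1), (0, 2), (0, 5), (0, 6), (0, 9), (0, 10), (0, 13), (0, 14), (1, 0), (1, 1), (1, 2), (1, 3), (1, 4), (1, 5), (1, 6), (1, 7), (1, 8), (1, 9), (1, 10), (1, 11), (1, 12), (1, 13), (1, 14), (1, 15), (2, 0), (2, 1), (2, 2), (2, 3), (2, 4), (2, 5), (2, 6), (2, 7), (2, 8), (2, 9), (2, 10), (2, 11), (2, 12), (2, 13), (2, 14), (2, 15), (3, 1), (3, 2), (3, 5), (3, 6), (3, 9), (3, 10), (3, 13), (3, 14)]

Answer: .OO..OO..OO..OO.
OOOOOOOOOOOOOOOO
OOOOOOOOOOOOOOOO
.OO..OO..OO..OO.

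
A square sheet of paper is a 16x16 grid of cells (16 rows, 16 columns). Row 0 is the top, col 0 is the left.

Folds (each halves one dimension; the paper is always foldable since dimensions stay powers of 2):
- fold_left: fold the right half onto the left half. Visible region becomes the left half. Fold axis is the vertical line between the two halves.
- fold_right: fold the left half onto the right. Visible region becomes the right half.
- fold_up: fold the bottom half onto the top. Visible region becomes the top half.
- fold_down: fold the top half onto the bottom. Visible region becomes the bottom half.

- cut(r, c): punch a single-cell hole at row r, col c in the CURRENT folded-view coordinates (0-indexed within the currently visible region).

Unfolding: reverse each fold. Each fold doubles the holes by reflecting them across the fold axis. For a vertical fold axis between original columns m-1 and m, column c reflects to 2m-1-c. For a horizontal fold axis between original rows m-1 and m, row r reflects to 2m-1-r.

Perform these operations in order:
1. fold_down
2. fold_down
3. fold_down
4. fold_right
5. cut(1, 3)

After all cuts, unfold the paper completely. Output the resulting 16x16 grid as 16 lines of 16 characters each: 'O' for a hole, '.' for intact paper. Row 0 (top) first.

Answer: ....O......O....
................
................
....O......O....
....O......O....
................
................
....O......O....
....O......O....
................
................
....O......O....
....O......O....
................
................
....O......O....

Derivation:
Op 1 fold_down: fold axis h@8; visible region now rows[8,16) x cols[0,16) = 8x16
Op 2 fold_down: fold axis h@12; visible region now rows[12,16) x cols[0,16) = 4x16
Op 3 fold_down: fold axis h@14; visible region now rows[14,16) x cols[0,16) = 2x16
Op 4 fold_right: fold axis v@8; visible region now rows[14,16) x cols[8,16) = 2x8
Op 5 cut(1, 3): punch at orig (15,11); cuts so far [(15, 11)]; region rows[14,16) x cols[8,16) = 2x8
Unfold 1 (reflect across v@8): 2 holes -> [(15, 4), (15, 11)]
Unfold 2 (reflect across h@14): 4 holes -> [(12, 4), (12, 11), (15, 4), (15, 11)]
Unfold 3 (reflect across h@12): 8 holes -> [(8, 4), (8, 11), (11, 4), (11, 11), (12, 4), (12, 11), (15, 4), (15, 11)]
Unfold 4 (reflect across h@8): 16 holes -> [(0, 4), (0, 11), (3, 4), (3, 11), (4, 4), (4, 11), (7, 4), (7, 11), (8, 4), (8, 11), (11, 4), (11, 11), (12, 4), (12, 11), (15, 4), (15, 11)]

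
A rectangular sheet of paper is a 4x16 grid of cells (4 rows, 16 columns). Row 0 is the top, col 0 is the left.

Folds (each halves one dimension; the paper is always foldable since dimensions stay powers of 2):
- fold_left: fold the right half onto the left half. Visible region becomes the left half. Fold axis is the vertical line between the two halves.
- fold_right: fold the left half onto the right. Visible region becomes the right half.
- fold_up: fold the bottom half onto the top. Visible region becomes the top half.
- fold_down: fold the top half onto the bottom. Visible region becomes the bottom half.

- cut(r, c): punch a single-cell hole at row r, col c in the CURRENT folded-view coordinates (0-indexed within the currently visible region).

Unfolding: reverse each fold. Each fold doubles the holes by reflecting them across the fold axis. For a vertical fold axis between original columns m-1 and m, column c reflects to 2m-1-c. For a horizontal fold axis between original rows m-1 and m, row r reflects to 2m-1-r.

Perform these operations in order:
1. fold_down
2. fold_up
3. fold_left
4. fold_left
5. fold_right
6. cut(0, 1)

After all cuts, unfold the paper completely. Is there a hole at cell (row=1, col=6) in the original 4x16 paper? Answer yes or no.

Op 1 fold_down: fold axis h@2; visible region now rows[2,4) x cols[0,16) = 2x16
Op 2 fold_up: fold axis h@3; visible region now rows[2,3) x cols[0,16) = 1x16
Op 3 fold_left: fold axis v@8; visible region now rows[2,3) x cols[0,8) = 1x8
Op 4 fold_left: fold axis v@4; visible region now rows[2,3) x cols[0,4) = 1x4
Op 5 fold_right: fold axis v@2; visible region now rows[2,3) x cols[2,4) = 1x2
Op 6 cut(0, 1): punch at orig (2,3); cuts so far [(2, 3)]; region rows[2,3) x cols[2,4) = 1x2
Unfold 1 (reflect across v@2): 2 holes -> [(2, 0), (2, 3)]
Unfold 2 (reflect across v@4): 4 holes -> [(2, 0), (2, 3), (2, 4), (2, 7)]
Unfold 3 (reflect across v@8): 8 holes -> [(2, 0), (2, 3), (2, 4), (2, 7), (2, 8), (2, 11), (2, 12), (2, 15)]
Unfold 4 (reflect across h@3): 16 holes -> [(2, 0), (2, 3), (2, 4), (2, 7), (2, 8), (2, 11), (2, 12), (2, 15), (3, 0), (3, 3), (3, 4), (3, 7), (3, 8), (3, 11), (3, 12), (3, 15)]
Unfold 5 (reflect across h@2): 32 holes -> [(0, 0), (0, 3), (0, 4), (0, 7), (0, 8), (0, 11), (0, 12), (0, 15), (1, 0), (1, 3), (1, 4), (1, 7), (1, 8), (1, 11), (1, 12), (1, 15), (2, 0), (2, 3), (2, 4), (2, 7), (2, 8), (2, 11), (2, 12), (2, 15), (3, 0), (3, 3), (3, 4), (3, 7), (3, 8), (3, 11), (3, 12), (3, 15)]
Holes: [(0, 0), (0, 3), (0, 4), (0, 7), (0, 8), (0, 11), (0, 12), (0, 15), (1, 0), (1, 3), (1, 4), (1, 7), (1, 8), (1, 11), (1, 12), (1, 15), (2, 0), (2, 3), (2, 4), (2, 7), (2, 8), (2, 11), (2, 12), (2, 15), (3, 0), (3, 3), (3, 4), (3, 7), (3, 8), (3, 11), (3, 12), (3, 15)]

Answer: no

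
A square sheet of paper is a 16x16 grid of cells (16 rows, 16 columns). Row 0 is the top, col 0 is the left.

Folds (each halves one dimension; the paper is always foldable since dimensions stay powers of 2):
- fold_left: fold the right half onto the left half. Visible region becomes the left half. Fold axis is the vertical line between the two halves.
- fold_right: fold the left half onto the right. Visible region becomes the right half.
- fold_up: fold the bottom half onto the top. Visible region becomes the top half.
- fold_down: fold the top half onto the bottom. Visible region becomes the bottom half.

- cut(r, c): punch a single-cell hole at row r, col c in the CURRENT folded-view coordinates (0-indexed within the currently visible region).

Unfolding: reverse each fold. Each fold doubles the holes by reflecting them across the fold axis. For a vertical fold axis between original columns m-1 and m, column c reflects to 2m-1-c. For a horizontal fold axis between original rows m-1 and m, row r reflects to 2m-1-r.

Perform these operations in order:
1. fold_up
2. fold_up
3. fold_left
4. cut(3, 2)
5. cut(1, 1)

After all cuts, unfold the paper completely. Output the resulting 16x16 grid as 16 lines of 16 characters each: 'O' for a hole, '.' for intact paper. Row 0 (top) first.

Op 1 fold_up: fold axis h@8; visible region now rows[0,8) x cols[0,16) = 8x16
Op 2 fold_up: fold axis h@4; visible region now rows[0,4) x cols[0,16) = 4x16
Op 3 fold_left: fold axis v@8; visible region now rows[0,4) x cols[0,8) = 4x8
Op 4 cut(3, 2): punch at orig (3,2); cuts so far [(3, 2)]; region rows[0,4) x cols[0,8) = 4x8
Op 5 cut(1, 1): punch at orig (1,1); cuts so far [(1, 1), (3, 2)]; region rows[0,4) x cols[0,8) = 4x8
Unfold 1 (reflect across v@8): 4 holes -> [(1, 1), (1, 14), (3, 2), (3, 13)]
Unfold 2 (reflect across h@4): 8 holes -> [(1, 1), (1, 14), (3, 2), (3, 13), (4, 2), (4, 13), (6, 1), (6, 14)]
Unfold 3 (reflect across h@8): 16 holes -> [(1, 1), (1, 14), (3, 2), (3, 13), (4, 2), (4, 13), (6, 1), (6, 14), (9, 1), (9, 14), (11, 2), (11, 13), (12, 2), (12, 13), (14, 1), (14, 14)]

Answer: ................
.O............O.
................
..O..........O..
..O..........O..
................
.O............O.
................
................
.O............O.
................
..O..........O..
..O..........O..
................
.O............O.
................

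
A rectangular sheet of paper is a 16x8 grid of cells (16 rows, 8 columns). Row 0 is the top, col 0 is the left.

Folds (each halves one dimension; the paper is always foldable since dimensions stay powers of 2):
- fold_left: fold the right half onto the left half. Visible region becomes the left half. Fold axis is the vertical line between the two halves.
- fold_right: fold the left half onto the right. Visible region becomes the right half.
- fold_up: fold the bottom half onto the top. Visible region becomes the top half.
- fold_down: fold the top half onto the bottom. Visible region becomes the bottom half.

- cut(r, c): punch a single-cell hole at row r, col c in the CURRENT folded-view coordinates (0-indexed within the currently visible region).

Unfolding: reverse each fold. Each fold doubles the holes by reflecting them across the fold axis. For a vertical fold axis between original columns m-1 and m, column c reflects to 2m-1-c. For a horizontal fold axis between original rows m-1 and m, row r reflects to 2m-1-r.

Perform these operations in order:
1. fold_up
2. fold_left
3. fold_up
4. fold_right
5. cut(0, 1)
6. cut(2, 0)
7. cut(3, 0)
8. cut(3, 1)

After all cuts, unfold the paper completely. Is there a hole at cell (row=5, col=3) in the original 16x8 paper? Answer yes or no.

Answer: no

Derivation:
Op 1 fold_up: fold axis h@8; visible region now rows[0,8) x cols[0,8) = 8x8
Op 2 fold_left: fold axis v@4; visible region now rows[0,8) x cols[0,4) = 8x4
Op 3 fold_up: fold axis h@4; visible region now rows[0,4) x cols[0,4) = 4x4
Op 4 fold_right: fold axis v@2; visible region now rows[0,4) x cols[2,4) = 4x2
Op 5 cut(0, 1): punch at orig (0,3); cuts so far [(0, 3)]; region rows[0,4) x cols[2,4) = 4x2
Op 6 cut(2, 0): punch at orig (2,2); cuts so far [(0, 3), (2, 2)]; region rows[0,4) x cols[2,4) = 4x2
Op 7 cut(3, 0): punch at orig (3,2); cuts so far [(0, 3), (2, 2), (3, 2)]; region rows[0,4) x cols[2,4) = 4x2
Op 8 cut(3, 1): punch at orig (3,3); cuts so far [(0, 3), (2, 2), (3, 2), (3, 3)]; region rows[0,4) x cols[2,4) = 4x2
Unfold 1 (reflect across v@2): 8 holes -> [(0, 0), (0, 3), (2, 1), (2, 2), (3, 0), (3, 1), (3, 2), (3, 3)]
Unfold 2 (reflect across h@4): 16 holes -> [(0, 0), (0, 3), (2, 1), (2, 2), (3, 0), (3, 1), (3, 2), (3, 3), (4, 0), (4, 1), (4, 2), (4, 3), (5, 1), (5, 2), (7, 0), (7, 3)]
Unfold 3 (reflect across v@4): 32 holes -> [(0, 0), (0, 3), (0, 4), (0, 7), (2, 1), (2, 2), (2, 5), (2, 6), (3, 0), (3, 1), (3, 2), (3, 3), (3, 4), (3, 5), (3, 6), (3, 7), (4, 0), (4, 1), (4, 2), (4, 3), (4, 4), (4, 5), (4, 6), (4, 7), (5, 1), (5, 2), (5, 5), (5, 6), (7, 0), (7, 3), (7, 4), (7, 7)]
Unfold 4 (reflect across h@8): 64 holes -> [(0, 0), (0, 3), (0, 4), (0, 7), (2, 1), (2, 2), (2, 5), (2, 6), (3, 0), (3, 1), (3, 2), (3, 3), (3, 4), (3, 5), (3, 6), (3, 7), (4, 0), (4, 1), (4, 2), (4, 3), (4, 4), (4, 5), (4, 6), (4, 7), (5, 1), (5, 2), (5, 5), (5, 6), (7, 0), (7, 3), (7, 4), (7, 7), (8, 0), (8, 3), (8, 4), (8, 7), (10, 1), (10, 2), (10, 5), (10, 6), (11, 0), (11, 1), (11, 2), (11, 3), (11, 4), (11, 5), (11, 6), (11, 7), (12, 0), (12, 1), (12, 2), (12, 3), (12, 4), (12, 5), (12, 6), (12, 7), (13, 1), (13, 2), (13, 5), (13, 6), (15, 0), (15, 3), (15, 4), (15, 7)]
Holes: [(0, 0), (0, 3), (0, 4), (0, 7), (2, 1), (2, 2), (2, 5), (2, 6), (3, 0), (3, 1), (3, 2), (3, 3), (3, 4), (3, 5), (3, 6), (3, 7), (4, 0), (4, 1), (4, 2), (4, 3), (4, 4), (4, 5), (4, 6), (4, 7), (5, 1), (5, 2), (5, 5), (5, 6), (7, 0), (7, 3), (7, 4), (7, 7), (8, 0), (8, 3), (8, 4), (8, 7), (10, 1), (10, 2), (10, 5), (10, 6), (11, 0), (11, 1), (11, 2), (11, 3), (11, 4), (11, 5), (11, 6), (11, 7), (12, 0), (12, 1), (12, 2), (12, 3), (12, 4), (12, 5), (12, 6), (12, 7), (13, 1), (13, 2), (13, 5), (13, 6), (15, 0), (15, 3), (15, 4), (15, 7)]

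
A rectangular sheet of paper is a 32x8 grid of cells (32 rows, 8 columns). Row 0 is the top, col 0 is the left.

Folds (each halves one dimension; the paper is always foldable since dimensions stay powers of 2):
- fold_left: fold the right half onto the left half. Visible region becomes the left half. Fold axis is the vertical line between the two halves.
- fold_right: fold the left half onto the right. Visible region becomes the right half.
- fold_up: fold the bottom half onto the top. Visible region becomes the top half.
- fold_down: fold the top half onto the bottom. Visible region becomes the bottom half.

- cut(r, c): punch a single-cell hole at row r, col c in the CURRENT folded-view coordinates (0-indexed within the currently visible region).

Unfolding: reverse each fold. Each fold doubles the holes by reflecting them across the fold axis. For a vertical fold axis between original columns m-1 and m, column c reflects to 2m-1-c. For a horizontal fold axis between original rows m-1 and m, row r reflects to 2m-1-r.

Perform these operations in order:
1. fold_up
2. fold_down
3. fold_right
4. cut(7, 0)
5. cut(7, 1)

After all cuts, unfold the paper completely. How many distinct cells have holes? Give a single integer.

Op 1 fold_up: fold axis h@16; visible region now rows[0,16) x cols[0,8) = 16x8
Op 2 fold_down: fold axis h@8; visible region now rows[8,16) x cols[0,8) = 8x8
Op 3 fold_right: fold axis v@4; visible region now rows[8,16) x cols[4,8) = 8x4
Op 4 cut(7, 0): punch at orig (15,4); cuts so far [(15, 4)]; region rows[8,16) x cols[4,8) = 8x4
Op 5 cut(7, 1): punch at orig (15,5); cuts so far [(15, 4), (15, 5)]; region rows[8,16) x cols[4,8) = 8x4
Unfold 1 (reflect across v@4): 4 holes -> [(15, 2), (15, 3), (15, 4), (15, 5)]
Unfold 2 (reflect across h@8): 8 holes -> [(0, 2), (0, 3), (0, 4), (0, 5), (15, 2), (15, 3), (15, 4), (15, 5)]
Unfold 3 (reflect across h@16): 16 holes -> [(0, 2), (0, 3), (0, 4), (0, 5), (15, 2), (15, 3), (15, 4), (15, 5), (16, 2), (16, 3), (16, 4), (16, 5), (31, 2), (31, 3), (31, 4), (31, 5)]

Answer: 16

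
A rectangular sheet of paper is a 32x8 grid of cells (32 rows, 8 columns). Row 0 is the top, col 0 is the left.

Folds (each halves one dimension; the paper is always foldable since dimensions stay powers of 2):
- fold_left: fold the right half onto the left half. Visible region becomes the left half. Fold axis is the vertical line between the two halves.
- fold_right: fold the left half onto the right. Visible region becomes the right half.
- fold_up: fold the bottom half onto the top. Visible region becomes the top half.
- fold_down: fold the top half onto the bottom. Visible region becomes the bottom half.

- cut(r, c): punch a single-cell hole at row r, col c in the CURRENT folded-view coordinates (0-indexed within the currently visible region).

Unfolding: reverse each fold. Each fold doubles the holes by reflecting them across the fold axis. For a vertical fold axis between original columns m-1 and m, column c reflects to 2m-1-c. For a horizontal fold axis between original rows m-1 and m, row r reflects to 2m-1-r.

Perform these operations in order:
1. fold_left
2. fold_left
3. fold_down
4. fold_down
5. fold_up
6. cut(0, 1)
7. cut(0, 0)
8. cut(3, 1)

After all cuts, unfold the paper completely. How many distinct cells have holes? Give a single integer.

Op 1 fold_left: fold axis v@4; visible region now rows[0,32) x cols[0,4) = 32x4
Op 2 fold_left: fold axis v@2; visible region now rows[0,32) x cols[0,2) = 32x2
Op 3 fold_down: fold axis h@16; visible region now rows[16,32) x cols[0,2) = 16x2
Op 4 fold_down: fold axis h@24; visible region now rows[24,32) x cols[0,2) = 8x2
Op 5 fold_up: fold axis h@28; visible region now rows[24,28) x cols[0,2) = 4x2
Op 6 cut(0, 1): punch at orig (24,1); cuts so far [(24, 1)]; region rows[24,28) x cols[0,2) = 4x2
Op 7 cut(0, 0): punch at orig (24,0); cuts so far [(24, 0), (24, 1)]; region rows[24,28) x cols[0,2) = 4x2
Op 8 cut(3, 1): punch at orig (27,1); cuts so far [(24, 0), (24, 1), (27, 1)]; region rows[24,28) x cols[0,2) = 4x2
Unfold 1 (reflect across h@28): 6 holes -> [(24, 0), (24, 1), (27, 1), (28, 1), (31, 0), (31, 1)]
Unfold 2 (reflect across h@24): 12 holes -> [(16, 0), (16, 1), (19, 1), (20, 1), (23, 0), (23, 1), (24, 0), (24, 1), (27, 1), (28, 1), (31, 0), (31, 1)]
Unfold 3 (reflect across h@16): 24 holes -> [(0, 0), (0, 1), (3, 1), (4, 1), (7, 0), (7, 1), (8, 0), (8, 1), (11, 1), (12, 1), (15, 0), (15, 1), (16, 0), (16, 1), (19, 1), (20, 1), (23, 0), (23, 1), (24, 0), (24, 1), (27, 1), (28, 1), (31, 0), (31, 1)]
Unfold 4 (reflect across v@2): 48 holes -> [(0, 0), (0, 1), (0, 2), (0, 3), (3, 1), (3, 2), (4, 1), (4, 2), (7, 0), (7, 1), (7, 2), (7, 3), (8, 0), (8, 1), (8, 2), (8, 3), (11, 1), (11, 2), (12, 1), (12, 2), (15, 0), (15, 1), (15, 2), (15, 3), (16, 0), (16, 1), (16, 2), (16, 3), (19, 1), (19, 2), (20, 1), (20, 2), (23, 0), (23, 1), (23, 2), (23, 3), (24, 0), (24, 1), (24, 2), (24, 3), (27, 1), (27, 2), (28, 1), (28, 2), (31, 0), (31, 1), (31, 2), (31, 3)]
Unfold 5 (reflect across v@4): 96 holes -> [(0, 0), (0, 1), (0, 2), (0, 3), (0, 4), (0, 5), (0, 6), (0, 7), (3, 1), (3, 2), (3, 5), (3, 6), (4, 1), (4, 2), (4, 5), (4, 6), (7, 0), (7, 1), (7, 2), (7, 3), (7, 4), (7, 5), (7, 6), (7, 7), (8, 0), (8, 1), (8, 2), (8, 3), (8, 4), (8, 5), (8, 6), (8, 7), (11, 1), (11, 2), (11, 5), (11, 6), (12, 1), (12, 2), (12, 5), (12, 6), (15, 0), (15, 1), (15, 2), (15, 3), (15, 4), (15, 5), (15, 6), (15, 7), (16, 0), (16, 1), (16, 2), (16, 3), (16, 4), (16, 5), (16, 6), (16, 7), (19, 1), (19, 2), (19, 5), (19, 6), (20, 1), (20, 2), (20, 5), (20, 6), (23, 0), (23, 1), (23, 2), (23, 3), (23, 4), (23, 5), (23, 6), (23, 7), (24, 0), (24, 1), (24, 2), (24, 3), (24, 4), (24, 5), (24, 6), (24, 7), (27, 1), (27, 2), (27, 5), (27, 6), (28, 1), (28, 2), (28, 5), (28, 6), (31, 0), (31, 1), (31, 2), (31, 3), (31, 4), (31, 5), (31, 6), (31, 7)]

Answer: 96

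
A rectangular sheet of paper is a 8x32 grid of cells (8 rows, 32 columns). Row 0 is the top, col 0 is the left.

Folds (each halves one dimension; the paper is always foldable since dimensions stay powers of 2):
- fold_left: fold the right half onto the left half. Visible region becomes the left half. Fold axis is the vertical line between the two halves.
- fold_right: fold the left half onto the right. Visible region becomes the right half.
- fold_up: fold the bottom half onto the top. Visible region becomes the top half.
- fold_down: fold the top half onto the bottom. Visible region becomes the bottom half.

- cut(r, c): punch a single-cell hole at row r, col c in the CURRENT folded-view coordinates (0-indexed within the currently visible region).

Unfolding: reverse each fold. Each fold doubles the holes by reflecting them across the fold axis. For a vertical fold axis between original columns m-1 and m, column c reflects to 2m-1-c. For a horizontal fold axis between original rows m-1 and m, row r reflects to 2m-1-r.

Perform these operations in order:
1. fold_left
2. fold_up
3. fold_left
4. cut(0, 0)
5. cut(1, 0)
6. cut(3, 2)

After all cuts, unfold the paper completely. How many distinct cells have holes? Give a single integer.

Op 1 fold_left: fold axis v@16; visible region now rows[0,8) x cols[0,16) = 8x16
Op 2 fold_up: fold axis h@4; visible region now rows[0,4) x cols[0,16) = 4x16
Op 3 fold_left: fold axis v@8; visible region now rows[0,4) x cols[0,8) = 4x8
Op 4 cut(0, 0): punch at orig (0,0); cuts so far [(0, 0)]; region rows[0,4) x cols[0,8) = 4x8
Op 5 cut(1, 0): punch at orig (1,0); cuts so far [(0, 0), (1, 0)]; region rows[0,4) x cols[0,8) = 4x8
Op 6 cut(3, 2): punch at orig (3,2); cuts so far [(0, 0), (1, 0), (3, 2)]; region rows[0,4) x cols[0,8) = 4x8
Unfold 1 (reflect across v@8): 6 holes -> [(0, 0), (0, 15), (1, 0), (1, 15), (3, 2), (3, 13)]
Unfold 2 (reflect across h@4): 12 holes -> [(0, 0), (0, 15), (1, 0), (1, 15), (3, 2), (3, 13), (4, 2), (4, 13), (6, 0), (6, 15), (7, 0), (7, 15)]
Unfold 3 (reflect across v@16): 24 holes -> [(0, 0), (0, 15), (0, 16), (0, 31), (1, 0), (1, 15), (1, 16), (1, 31), (3, 2), (3, 13), (3, 18), (3, 29), (4, 2), (4, 13), (4, 18), (4, 29), (6, 0), (6, 15), (6, 16), (6, 31), (7, 0), (7, 15), (7, 16), (7, 31)]

Answer: 24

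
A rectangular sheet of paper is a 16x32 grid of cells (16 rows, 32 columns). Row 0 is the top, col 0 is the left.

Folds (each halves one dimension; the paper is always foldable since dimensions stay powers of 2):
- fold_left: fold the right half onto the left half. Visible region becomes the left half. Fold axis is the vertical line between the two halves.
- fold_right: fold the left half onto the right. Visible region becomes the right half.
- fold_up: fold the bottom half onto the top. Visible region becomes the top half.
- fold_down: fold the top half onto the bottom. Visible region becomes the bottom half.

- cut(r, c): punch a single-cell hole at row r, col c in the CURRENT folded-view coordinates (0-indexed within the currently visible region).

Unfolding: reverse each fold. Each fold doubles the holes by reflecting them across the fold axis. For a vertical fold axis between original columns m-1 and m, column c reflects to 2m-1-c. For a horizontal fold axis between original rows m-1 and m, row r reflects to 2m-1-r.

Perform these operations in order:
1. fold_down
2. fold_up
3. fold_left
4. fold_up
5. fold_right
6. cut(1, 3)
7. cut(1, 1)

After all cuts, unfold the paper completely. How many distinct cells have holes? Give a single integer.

Answer: 64

Derivation:
Op 1 fold_down: fold axis h@8; visible region now rows[8,16) x cols[0,32) = 8x32
Op 2 fold_up: fold axis h@12; visible region now rows[8,12) x cols[0,32) = 4x32
Op 3 fold_left: fold axis v@16; visible region now rows[8,12) x cols[0,16) = 4x16
Op 4 fold_up: fold axis h@10; visible region now rows[8,10) x cols[0,16) = 2x16
Op 5 fold_right: fold axis v@8; visible region now rows[8,10) x cols[8,16) = 2x8
Op 6 cut(1, 3): punch at orig (9,11); cuts so far [(9, 11)]; region rows[8,10) x cols[8,16) = 2x8
Op 7 cut(1, 1): punch at orig (9,9); cuts so far [(9, 9), (9, 11)]; region rows[8,10) x cols[8,16) = 2x8
Unfold 1 (reflect across v@8): 4 holes -> [(9, 4), (9, 6), (9, 9), (9, 11)]
Unfold 2 (reflect across h@10): 8 holes -> [(9, 4), (9, 6), (9, 9), (9, 11), (10, 4), (10, 6), (10, 9), (10, 11)]
Unfold 3 (reflect across v@16): 16 holes -> [(9, 4), (9, 6), (9, 9), (9, 11), (9, 20), (9, 22), (9, 25), (9, 27), (10, 4), (10, 6), (10, 9), (10, 11), (10, 20), (10, 22), (10, 25), (10, 27)]
Unfold 4 (reflect across h@12): 32 holes -> [(9, 4), (9, 6), (9, 9), (9, 11), (9, 20), (9, 22), (9, 25), (9, 27), (10, 4), (10, 6), (10, 9), (10, 11), (10, 20), (10, 22), (10, 25), (10, 27), (13, 4), (13, 6), (13, 9), (13, 11), (13, 20), (13, 22), (13, 25), (13, 27), (14, 4), (14, 6), (14, 9), (14, 11), (14, 20), (14, 22), (14, 25), (14, 27)]
Unfold 5 (reflect across h@8): 64 holes -> [(1, 4), (1, 6), (1, 9), (1, 11), (1, 20), (1, 22), (1, 25), (1, 27), (2, 4), (2, 6), (2, 9), (2, 11), (2, 20), (2, 22), (2, 25), (2, 27), (5, 4), (5, 6), (5, 9), (5, 11), (5, 20), (5, 22), (5, 25), (5, 27), (6, 4), (6, 6), (6, 9), (6, 11), (6, 20), (6, 22), (6, 25), (6, 27), (9, 4), (9, 6), (9, 9), (9, 11), (9, 20), (9, 22), (9, 25), (9, 27), (10, 4), (10, 6), (10, 9), (10, 11), (10, 20), (10, 22), (10, 25), (10, 27), (13, 4), (13, 6), (13, 9), (13, 11), (13, 20), (13, 22), (13, 25), (13, 27), (14, 4), (14, 6), (14, 9), (14, 11), (14, 20), (14, 22), (14, 25), (14, 27)]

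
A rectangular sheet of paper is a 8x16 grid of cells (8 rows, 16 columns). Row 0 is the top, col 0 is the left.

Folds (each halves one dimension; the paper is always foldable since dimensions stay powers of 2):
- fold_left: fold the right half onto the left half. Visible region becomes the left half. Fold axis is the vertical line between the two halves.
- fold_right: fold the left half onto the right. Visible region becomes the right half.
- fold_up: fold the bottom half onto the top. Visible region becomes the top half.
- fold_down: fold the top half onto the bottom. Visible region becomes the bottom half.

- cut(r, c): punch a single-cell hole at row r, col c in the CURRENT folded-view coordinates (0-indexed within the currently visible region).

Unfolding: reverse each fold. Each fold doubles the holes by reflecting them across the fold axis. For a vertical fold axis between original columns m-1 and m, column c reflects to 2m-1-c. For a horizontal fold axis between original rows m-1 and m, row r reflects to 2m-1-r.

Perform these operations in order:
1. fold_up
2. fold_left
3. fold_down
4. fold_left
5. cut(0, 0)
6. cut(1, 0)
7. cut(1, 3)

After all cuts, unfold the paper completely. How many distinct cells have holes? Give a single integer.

Answer: 48

Derivation:
Op 1 fold_up: fold axis h@4; visible region now rows[0,4) x cols[0,16) = 4x16
Op 2 fold_left: fold axis v@8; visible region now rows[0,4) x cols[0,8) = 4x8
Op 3 fold_down: fold axis h@2; visible region now rows[2,4) x cols[0,8) = 2x8
Op 4 fold_left: fold axis v@4; visible region now rows[2,4) x cols[0,4) = 2x4
Op 5 cut(0, 0): punch at orig (2,0); cuts so far [(2, 0)]; region rows[2,4) x cols[0,4) = 2x4
Op 6 cut(1, 0): punch at orig (3,0); cuts so far [(2, 0), (3, 0)]; region rows[2,4) x cols[0,4) = 2x4
Op 7 cut(1, 3): punch at orig (3,3); cuts so far [(2, 0), (3, 0), (3, 3)]; region rows[2,4) x cols[0,4) = 2x4
Unfold 1 (reflect across v@4): 6 holes -> [(2, 0), (2, 7), (3, 0), (3, 3), (3, 4), (3, 7)]
Unfold 2 (reflect across h@2): 12 holes -> [(0, 0), (0, 3), (0, 4), (0, 7), (1, 0), (1, 7), (2, 0), (2, 7), (3, 0), (3, 3), (3, 4), (3, 7)]
Unfold 3 (reflect across v@8): 24 holes -> [(0, 0), (0, 3), (0, 4), (0, 7), (0, 8), (0, 11), (0, 12), (0, 15), (1, 0), (1, 7), (1, 8), (1, 15), (2, 0), (2, 7), (2, 8), (2, 15), (3, 0), (3, 3), (3, 4), (3, 7), (3, 8), (3, 11), (3, 12), (3, 15)]
Unfold 4 (reflect across h@4): 48 holes -> [(0, 0), (0, 3), (0, 4), (0, 7), (0, 8), (0, 11), (0, 12), (0, 15), (1, 0), (1, 7), (1, 8), (1, 15), (2, 0), (2, 7), (2, 8), (2, 15), (3, 0), (3, 3), (3, 4), (3, 7), (3, 8), (3, 11), (3, 12), (3, 15), (4, 0), (4, 3), (4, 4), (4, 7), (4, 8), (4, 11), (4, 12), (4, 15), (5, 0), (5, 7), (5, 8), (5, 15), (6, 0), (6, 7), (6, 8), (6, 15), (7, 0), (7, 3), (7, 4), (7, 7), (7, 8), (7, 11), (7, 12), (7, 15)]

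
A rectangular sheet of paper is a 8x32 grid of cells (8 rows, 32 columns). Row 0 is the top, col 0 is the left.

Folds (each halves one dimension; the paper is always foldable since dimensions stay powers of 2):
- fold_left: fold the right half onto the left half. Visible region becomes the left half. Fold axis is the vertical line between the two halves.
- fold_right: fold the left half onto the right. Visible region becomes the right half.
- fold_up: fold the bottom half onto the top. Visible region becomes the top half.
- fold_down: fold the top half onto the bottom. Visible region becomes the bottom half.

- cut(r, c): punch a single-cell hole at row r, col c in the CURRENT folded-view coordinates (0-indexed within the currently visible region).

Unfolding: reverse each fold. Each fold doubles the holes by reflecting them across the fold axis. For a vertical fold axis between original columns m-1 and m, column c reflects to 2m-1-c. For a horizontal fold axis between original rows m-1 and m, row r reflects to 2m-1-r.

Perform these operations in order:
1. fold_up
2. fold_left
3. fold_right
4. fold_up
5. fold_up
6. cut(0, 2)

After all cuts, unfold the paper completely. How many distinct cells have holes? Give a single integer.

Answer: 32

Derivation:
Op 1 fold_up: fold axis h@4; visible region now rows[0,4) x cols[0,32) = 4x32
Op 2 fold_left: fold axis v@16; visible region now rows[0,4) x cols[0,16) = 4x16
Op 3 fold_right: fold axis v@8; visible region now rows[0,4) x cols[8,16) = 4x8
Op 4 fold_up: fold axis h@2; visible region now rows[0,2) x cols[8,16) = 2x8
Op 5 fold_up: fold axis h@1; visible region now rows[0,1) x cols[8,16) = 1x8
Op 6 cut(0, 2): punch at orig (0,10); cuts so far [(0, 10)]; region rows[0,1) x cols[8,16) = 1x8
Unfold 1 (reflect across h@1): 2 holes -> [(0, 10), (1, 10)]
Unfold 2 (reflect across h@2): 4 holes -> [(0, 10), (1, 10), (2, 10), (3, 10)]
Unfold 3 (reflect across v@8): 8 holes -> [(0, 5), (0, 10), (1, 5), (1, 10), (2, 5), (2, 10), (3, 5), (3, 10)]
Unfold 4 (reflect across v@16): 16 holes -> [(0, 5), (0, 10), (0, 21), (0, 26), (1, 5), (1, 10), (1, 21), (1, 26), (2, 5), (2, 10), (2, 21), (2, 26), (3, 5), (3, 10), (3, 21), (3, 26)]
Unfold 5 (reflect across h@4): 32 holes -> [(0, 5), (0, 10), (0, 21), (0, 26), (1, 5), (1, 10), (1, 21), (1, 26), (2, 5), (2, 10), (2, 21), (2, 26), (3, 5), (3, 10), (3, 21), (3, 26), (4, 5), (4, 10), (4, 21), (4, 26), (5, 5), (5, 10), (5, 21), (5, 26), (6, 5), (6, 10), (6, 21), (6, 26), (7, 5), (7, 10), (7, 21), (7, 26)]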